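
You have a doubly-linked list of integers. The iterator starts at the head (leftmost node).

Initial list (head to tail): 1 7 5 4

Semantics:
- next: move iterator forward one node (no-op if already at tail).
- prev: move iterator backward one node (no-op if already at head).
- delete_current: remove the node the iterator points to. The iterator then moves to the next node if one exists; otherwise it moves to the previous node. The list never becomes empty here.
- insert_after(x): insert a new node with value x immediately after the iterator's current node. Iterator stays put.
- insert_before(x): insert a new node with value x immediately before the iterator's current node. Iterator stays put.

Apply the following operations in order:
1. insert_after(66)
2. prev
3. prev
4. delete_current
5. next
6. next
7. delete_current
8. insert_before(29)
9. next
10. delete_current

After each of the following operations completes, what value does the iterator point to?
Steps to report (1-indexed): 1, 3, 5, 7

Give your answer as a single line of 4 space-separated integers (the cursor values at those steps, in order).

Answer: 1 1 7 4

Derivation:
After 1 (insert_after(66)): list=[1, 66, 7, 5, 4] cursor@1
After 2 (prev): list=[1, 66, 7, 5, 4] cursor@1
After 3 (prev): list=[1, 66, 7, 5, 4] cursor@1
After 4 (delete_current): list=[66, 7, 5, 4] cursor@66
After 5 (next): list=[66, 7, 5, 4] cursor@7
After 6 (next): list=[66, 7, 5, 4] cursor@5
After 7 (delete_current): list=[66, 7, 4] cursor@4
After 8 (insert_before(29)): list=[66, 7, 29, 4] cursor@4
After 9 (next): list=[66, 7, 29, 4] cursor@4
After 10 (delete_current): list=[66, 7, 29] cursor@29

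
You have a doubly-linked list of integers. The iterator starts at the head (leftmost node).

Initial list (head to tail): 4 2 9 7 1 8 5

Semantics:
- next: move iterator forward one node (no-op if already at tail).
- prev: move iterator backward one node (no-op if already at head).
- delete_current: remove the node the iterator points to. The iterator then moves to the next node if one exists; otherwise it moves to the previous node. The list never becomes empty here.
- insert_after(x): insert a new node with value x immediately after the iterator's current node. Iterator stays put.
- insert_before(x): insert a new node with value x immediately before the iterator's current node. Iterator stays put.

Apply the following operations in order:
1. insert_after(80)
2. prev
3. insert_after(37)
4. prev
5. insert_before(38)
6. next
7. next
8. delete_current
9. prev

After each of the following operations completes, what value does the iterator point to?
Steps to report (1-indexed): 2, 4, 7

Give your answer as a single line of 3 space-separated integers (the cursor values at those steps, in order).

After 1 (insert_after(80)): list=[4, 80, 2, 9, 7, 1, 8, 5] cursor@4
After 2 (prev): list=[4, 80, 2, 9, 7, 1, 8, 5] cursor@4
After 3 (insert_after(37)): list=[4, 37, 80, 2, 9, 7, 1, 8, 5] cursor@4
After 4 (prev): list=[4, 37, 80, 2, 9, 7, 1, 8, 5] cursor@4
After 5 (insert_before(38)): list=[38, 4, 37, 80, 2, 9, 7, 1, 8, 5] cursor@4
After 6 (next): list=[38, 4, 37, 80, 2, 9, 7, 1, 8, 5] cursor@37
After 7 (next): list=[38, 4, 37, 80, 2, 9, 7, 1, 8, 5] cursor@80
After 8 (delete_current): list=[38, 4, 37, 2, 9, 7, 1, 8, 5] cursor@2
After 9 (prev): list=[38, 4, 37, 2, 9, 7, 1, 8, 5] cursor@37

Answer: 4 4 80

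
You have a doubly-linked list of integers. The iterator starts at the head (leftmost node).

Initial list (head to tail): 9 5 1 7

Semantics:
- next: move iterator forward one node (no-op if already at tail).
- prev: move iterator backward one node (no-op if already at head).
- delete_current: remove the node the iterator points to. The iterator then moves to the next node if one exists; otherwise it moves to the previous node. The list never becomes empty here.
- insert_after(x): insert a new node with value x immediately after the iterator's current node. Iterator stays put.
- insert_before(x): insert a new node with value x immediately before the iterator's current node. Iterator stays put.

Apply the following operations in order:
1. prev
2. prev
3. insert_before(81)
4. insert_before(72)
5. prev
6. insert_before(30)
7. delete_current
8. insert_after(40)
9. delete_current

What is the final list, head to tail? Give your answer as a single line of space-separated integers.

After 1 (prev): list=[9, 5, 1, 7] cursor@9
After 2 (prev): list=[9, 5, 1, 7] cursor@9
After 3 (insert_before(81)): list=[81, 9, 5, 1, 7] cursor@9
After 4 (insert_before(72)): list=[81, 72, 9, 5, 1, 7] cursor@9
After 5 (prev): list=[81, 72, 9, 5, 1, 7] cursor@72
After 6 (insert_before(30)): list=[81, 30, 72, 9, 5, 1, 7] cursor@72
After 7 (delete_current): list=[81, 30, 9, 5, 1, 7] cursor@9
After 8 (insert_after(40)): list=[81, 30, 9, 40, 5, 1, 7] cursor@9
After 9 (delete_current): list=[81, 30, 40, 5, 1, 7] cursor@40

Answer: 81 30 40 5 1 7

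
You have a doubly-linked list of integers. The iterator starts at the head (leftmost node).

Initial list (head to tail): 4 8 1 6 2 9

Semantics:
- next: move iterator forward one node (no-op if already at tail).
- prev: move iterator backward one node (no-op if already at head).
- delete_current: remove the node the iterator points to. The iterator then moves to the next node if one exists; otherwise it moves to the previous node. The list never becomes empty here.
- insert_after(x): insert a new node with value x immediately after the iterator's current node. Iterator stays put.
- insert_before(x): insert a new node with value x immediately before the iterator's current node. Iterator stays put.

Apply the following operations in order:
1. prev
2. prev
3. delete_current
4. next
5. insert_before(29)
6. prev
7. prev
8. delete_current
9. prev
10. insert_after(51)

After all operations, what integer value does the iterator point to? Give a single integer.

After 1 (prev): list=[4, 8, 1, 6, 2, 9] cursor@4
After 2 (prev): list=[4, 8, 1, 6, 2, 9] cursor@4
After 3 (delete_current): list=[8, 1, 6, 2, 9] cursor@8
After 4 (next): list=[8, 1, 6, 2, 9] cursor@1
After 5 (insert_before(29)): list=[8, 29, 1, 6, 2, 9] cursor@1
After 6 (prev): list=[8, 29, 1, 6, 2, 9] cursor@29
After 7 (prev): list=[8, 29, 1, 6, 2, 9] cursor@8
After 8 (delete_current): list=[29, 1, 6, 2, 9] cursor@29
After 9 (prev): list=[29, 1, 6, 2, 9] cursor@29
After 10 (insert_after(51)): list=[29, 51, 1, 6, 2, 9] cursor@29

Answer: 29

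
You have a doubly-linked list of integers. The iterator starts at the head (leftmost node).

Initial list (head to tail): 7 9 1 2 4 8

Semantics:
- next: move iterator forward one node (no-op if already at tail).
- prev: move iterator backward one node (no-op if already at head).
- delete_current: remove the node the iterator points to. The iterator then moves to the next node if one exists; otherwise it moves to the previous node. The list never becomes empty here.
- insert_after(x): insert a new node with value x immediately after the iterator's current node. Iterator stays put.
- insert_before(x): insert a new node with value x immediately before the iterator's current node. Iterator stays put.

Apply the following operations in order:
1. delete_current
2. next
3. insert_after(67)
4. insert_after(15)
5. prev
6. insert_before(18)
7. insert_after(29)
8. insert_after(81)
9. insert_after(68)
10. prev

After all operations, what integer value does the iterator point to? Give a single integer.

Answer: 18

Derivation:
After 1 (delete_current): list=[9, 1, 2, 4, 8] cursor@9
After 2 (next): list=[9, 1, 2, 4, 8] cursor@1
After 3 (insert_after(67)): list=[9, 1, 67, 2, 4, 8] cursor@1
After 4 (insert_after(15)): list=[9, 1, 15, 67, 2, 4, 8] cursor@1
After 5 (prev): list=[9, 1, 15, 67, 2, 4, 8] cursor@9
After 6 (insert_before(18)): list=[18, 9, 1, 15, 67, 2, 4, 8] cursor@9
After 7 (insert_after(29)): list=[18, 9, 29, 1, 15, 67, 2, 4, 8] cursor@9
After 8 (insert_after(81)): list=[18, 9, 81, 29, 1, 15, 67, 2, 4, 8] cursor@9
After 9 (insert_after(68)): list=[18, 9, 68, 81, 29, 1, 15, 67, 2, 4, 8] cursor@9
After 10 (prev): list=[18, 9, 68, 81, 29, 1, 15, 67, 2, 4, 8] cursor@18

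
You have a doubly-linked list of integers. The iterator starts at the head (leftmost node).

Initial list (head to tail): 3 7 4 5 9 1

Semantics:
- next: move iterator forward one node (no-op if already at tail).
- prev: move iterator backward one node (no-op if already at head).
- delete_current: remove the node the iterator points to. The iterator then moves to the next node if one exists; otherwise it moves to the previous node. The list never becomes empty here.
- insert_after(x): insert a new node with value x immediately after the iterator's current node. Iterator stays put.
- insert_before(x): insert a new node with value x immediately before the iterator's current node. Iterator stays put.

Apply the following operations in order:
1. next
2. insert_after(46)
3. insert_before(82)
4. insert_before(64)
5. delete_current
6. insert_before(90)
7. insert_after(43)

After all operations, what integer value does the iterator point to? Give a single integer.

After 1 (next): list=[3, 7, 4, 5, 9, 1] cursor@7
After 2 (insert_after(46)): list=[3, 7, 46, 4, 5, 9, 1] cursor@7
After 3 (insert_before(82)): list=[3, 82, 7, 46, 4, 5, 9, 1] cursor@7
After 4 (insert_before(64)): list=[3, 82, 64, 7, 46, 4, 5, 9, 1] cursor@7
After 5 (delete_current): list=[3, 82, 64, 46, 4, 5, 9, 1] cursor@46
After 6 (insert_before(90)): list=[3, 82, 64, 90, 46, 4, 5, 9, 1] cursor@46
After 7 (insert_after(43)): list=[3, 82, 64, 90, 46, 43, 4, 5, 9, 1] cursor@46

Answer: 46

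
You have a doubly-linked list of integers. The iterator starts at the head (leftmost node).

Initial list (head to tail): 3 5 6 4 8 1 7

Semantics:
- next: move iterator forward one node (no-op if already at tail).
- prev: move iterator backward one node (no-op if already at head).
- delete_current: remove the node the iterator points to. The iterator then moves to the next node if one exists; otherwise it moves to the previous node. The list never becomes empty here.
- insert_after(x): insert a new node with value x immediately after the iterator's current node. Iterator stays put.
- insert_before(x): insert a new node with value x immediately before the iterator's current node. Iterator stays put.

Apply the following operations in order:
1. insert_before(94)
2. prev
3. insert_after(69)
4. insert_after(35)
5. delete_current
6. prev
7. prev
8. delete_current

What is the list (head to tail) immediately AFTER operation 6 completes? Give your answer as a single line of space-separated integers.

After 1 (insert_before(94)): list=[94, 3, 5, 6, 4, 8, 1, 7] cursor@3
After 2 (prev): list=[94, 3, 5, 6, 4, 8, 1, 7] cursor@94
After 3 (insert_after(69)): list=[94, 69, 3, 5, 6, 4, 8, 1, 7] cursor@94
After 4 (insert_after(35)): list=[94, 35, 69, 3, 5, 6, 4, 8, 1, 7] cursor@94
After 5 (delete_current): list=[35, 69, 3, 5, 6, 4, 8, 1, 7] cursor@35
After 6 (prev): list=[35, 69, 3, 5, 6, 4, 8, 1, 7] cursor@35

Answer: 35 69 3 5 6 4 8 1 7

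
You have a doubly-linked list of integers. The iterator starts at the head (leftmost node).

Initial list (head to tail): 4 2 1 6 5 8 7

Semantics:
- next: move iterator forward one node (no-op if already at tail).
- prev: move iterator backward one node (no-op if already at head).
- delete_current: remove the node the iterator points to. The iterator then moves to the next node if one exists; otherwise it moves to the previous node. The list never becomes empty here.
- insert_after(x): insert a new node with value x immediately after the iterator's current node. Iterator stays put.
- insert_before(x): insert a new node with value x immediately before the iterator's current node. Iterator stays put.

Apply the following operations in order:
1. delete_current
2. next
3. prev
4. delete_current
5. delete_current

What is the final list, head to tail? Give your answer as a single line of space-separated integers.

After 1 (delete_current): list=[2, 1, 6, 5, 8, 7] cursor@2
After 2 (next): list=[2, 1, 6, 5, 8, 7] cursor@1
After 3 (prev): list=[2, 1, 6, 5, 8, 7] cursor@2
After 4 (delete_current): list=[1, 6, 5, 8, 7] cursor@1
After 5 (delete_current): list=[6, 5, 8, 7] cursor@6

Answer: 6 5 8 7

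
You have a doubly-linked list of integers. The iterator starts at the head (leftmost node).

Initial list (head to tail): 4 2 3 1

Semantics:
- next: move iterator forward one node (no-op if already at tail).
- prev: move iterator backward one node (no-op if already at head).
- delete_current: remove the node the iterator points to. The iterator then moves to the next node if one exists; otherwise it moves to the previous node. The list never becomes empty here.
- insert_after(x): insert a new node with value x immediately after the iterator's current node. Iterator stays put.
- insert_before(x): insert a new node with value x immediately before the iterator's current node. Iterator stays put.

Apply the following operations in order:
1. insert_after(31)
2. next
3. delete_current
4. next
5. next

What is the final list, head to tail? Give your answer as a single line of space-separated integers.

Answer: 4 2 3 1

Derivation:
After 1 (insert_after(31)): list=[4, 31, 2, 3, 1] cursor@4
After 2 (next): list=[4, 31, 2, 3, 1] cursor@31
After 3 (delete_current): list=[4, 2, 3, 1] cursor@2
After 4 (next): list=[4, 2, 3, 1] cursor@3
After 5 (next): list=[4, 2, 3, 1] cursor@1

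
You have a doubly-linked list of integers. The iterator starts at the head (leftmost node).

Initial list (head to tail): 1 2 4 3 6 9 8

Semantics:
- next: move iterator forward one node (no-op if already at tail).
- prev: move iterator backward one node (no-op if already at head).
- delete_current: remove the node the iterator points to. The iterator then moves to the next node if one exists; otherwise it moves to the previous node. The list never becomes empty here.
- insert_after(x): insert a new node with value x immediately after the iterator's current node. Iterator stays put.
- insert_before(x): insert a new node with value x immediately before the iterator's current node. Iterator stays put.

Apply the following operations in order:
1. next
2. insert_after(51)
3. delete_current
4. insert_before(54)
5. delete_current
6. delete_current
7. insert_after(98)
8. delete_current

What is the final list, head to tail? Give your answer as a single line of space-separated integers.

After 1 (next): list=[1, 2, 4, 3, 6, 9, 8] cursor@2
After 2 (insert_after(51)): list=[1, 2, 51, 4, 3, 6, 9, 8] cursor@2
After 3 (delete_current): list=[1, 51, 4, 3, 6, 9, 8] cursor@51
After 4 (insert_before(54)): list=[1, 54, 51, 4, 3, 6, 9, 8] cursor@51
After 5 (delete_current): list=[1, 54, 4, 3, 6, 9, 8] cursor@4
After 6 (delete_current): list=[1, 54, 3, 6, 9, 8] cursor@3
After 7 (insert_after(98)): list=[1, 54, 3, 98, 6, 9, 8] cursor@3
After 8 (delete_current): list=[1, 54, 98, 6, 9, 8] cursor@98

Answer: 1 54 98 6 9 8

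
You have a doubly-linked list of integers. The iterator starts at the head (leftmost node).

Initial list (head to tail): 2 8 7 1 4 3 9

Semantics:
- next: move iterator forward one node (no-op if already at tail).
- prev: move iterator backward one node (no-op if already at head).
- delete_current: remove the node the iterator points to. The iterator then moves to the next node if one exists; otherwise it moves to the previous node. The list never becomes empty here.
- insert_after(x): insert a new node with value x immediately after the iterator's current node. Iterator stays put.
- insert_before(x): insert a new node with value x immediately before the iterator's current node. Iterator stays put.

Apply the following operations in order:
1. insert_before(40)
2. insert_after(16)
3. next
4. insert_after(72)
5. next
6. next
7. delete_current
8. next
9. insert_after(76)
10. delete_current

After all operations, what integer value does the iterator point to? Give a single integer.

After 1 (insert_before(40)): list=[40, 2, 8, 7, 1, 4, 3, 9] cursor@2
After 2 (insert_after(16)): list=[40, 2, 16, 8, 7, 1, 4, 3, 9] cursor@2
After 3 (next): list=[40, 2, 16, 8, 7, 1, 4, 3, 9] cursor@16
After 4 (insert_after(72)): list=[40, 2, 16, 72, 8, 7, 1, 4, 3, 9] cursor@16
After 5 (next): list=[40, 2, 16, 72, 8, 7, 1, 4, 3, 9] cursor@72
After 6 (next): list=[40, 2, 16, 72, 8, 7, 1, 4, 3, 9] cursor@8
After 7 (delete_current): list=[40, 2, 16, 72, 7, 1, 4, 3, 9] cursor@7
After 8 (next): list=[40, 2, 16, 72, 7, 1, 4, 3, 9] cursor@1
After 9 (insert_after(76)): list=[40, 2, 16, 72, 7, 1, 76, 4, 3, 9] cursor@1
After 10 (delete_current): list=[40, 2, 16, 72, 7, 76, 4, 3, 9] cursor@76

Answer: 76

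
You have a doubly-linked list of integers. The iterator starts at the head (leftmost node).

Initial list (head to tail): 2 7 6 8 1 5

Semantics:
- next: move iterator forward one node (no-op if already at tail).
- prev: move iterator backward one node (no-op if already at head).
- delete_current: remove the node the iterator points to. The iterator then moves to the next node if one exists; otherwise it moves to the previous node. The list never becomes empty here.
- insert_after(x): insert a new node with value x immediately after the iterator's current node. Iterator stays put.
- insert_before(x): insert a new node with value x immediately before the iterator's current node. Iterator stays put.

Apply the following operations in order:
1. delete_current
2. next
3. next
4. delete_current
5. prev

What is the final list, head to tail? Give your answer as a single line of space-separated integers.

Answer: 7 6 1 5

Derivation:
After 1 (delete_current): list=[7, 6, 8, 1, 5] cursor@7
After 2 (next): list=[7, 6, 8, 1, 5] cursor@6
After 3 (next): list=[7, 6, 8, 1, 5] cursor@8
After 4 (delete_current): list=[7, 6, 1, 5] cursor@1
After 5 (prev): list=[7, 6, 1, 5] cursor@6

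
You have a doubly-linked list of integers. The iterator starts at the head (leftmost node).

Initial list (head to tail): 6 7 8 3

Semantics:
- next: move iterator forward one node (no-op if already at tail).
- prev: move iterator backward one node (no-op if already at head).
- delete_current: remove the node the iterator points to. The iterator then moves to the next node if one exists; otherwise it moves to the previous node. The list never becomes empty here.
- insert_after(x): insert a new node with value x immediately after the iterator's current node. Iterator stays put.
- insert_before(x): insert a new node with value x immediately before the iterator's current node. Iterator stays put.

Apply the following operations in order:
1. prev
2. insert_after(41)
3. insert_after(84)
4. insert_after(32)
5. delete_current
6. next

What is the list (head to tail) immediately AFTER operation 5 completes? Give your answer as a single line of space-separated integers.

Answer: 32 84 41 7 8 3

Derivation:
After 1 (prev): list=[6, 7, 8, 3] cursor@6
After 2 (insert_after(41)): list=[6, 41, 7, 8, 3] cursor@6
After 3 (insert_after(84)): list=[6, 84, 41, 7, 8, 3] cursor@6
After 4 (insert_after(32)): list=[6, 32, 84, 41, 7, 8, 3] cursor@6
After 5 (delete_current): list=[32, 84, 41, 7, 8, 3] cursor@32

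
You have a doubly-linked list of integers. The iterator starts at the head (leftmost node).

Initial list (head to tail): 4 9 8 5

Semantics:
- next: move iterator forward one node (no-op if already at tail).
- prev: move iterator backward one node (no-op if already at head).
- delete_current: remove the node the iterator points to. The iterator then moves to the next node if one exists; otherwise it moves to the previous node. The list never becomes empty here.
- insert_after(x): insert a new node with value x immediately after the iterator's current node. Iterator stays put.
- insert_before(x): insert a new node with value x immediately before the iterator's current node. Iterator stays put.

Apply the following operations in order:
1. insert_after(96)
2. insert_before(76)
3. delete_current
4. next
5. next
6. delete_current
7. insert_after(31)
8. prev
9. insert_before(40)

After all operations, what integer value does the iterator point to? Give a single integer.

After 1 (insert_after(96)): list=[4, 96, 9, 8, 5] cursor@4
After 2 (insert_before(76)): list=[76, 4, 96, 9, 8, 5] cursor@4
After 3 (delete_current): list=[76, 96, 9, 8, 5] cursor@96
After 4 (next): list=[76, 96, 9, 8, 5] cursor@9
After 5 (next): list=[76, 96, 9, 8, 5] cursor@8
After 6 (delete_current): list=[76, 96, 9, 5] cursor@5
After 7 (insert_after(31)): list=[76, 96, 9, 5, 31] cursor@5
After 8 (prev): list=[76, 96, 9, 5, 31] cursor@9
After 9 (insert_before(40)): list=[76, 96, 40, 9, 5, 31] cursor@9

Answer: 9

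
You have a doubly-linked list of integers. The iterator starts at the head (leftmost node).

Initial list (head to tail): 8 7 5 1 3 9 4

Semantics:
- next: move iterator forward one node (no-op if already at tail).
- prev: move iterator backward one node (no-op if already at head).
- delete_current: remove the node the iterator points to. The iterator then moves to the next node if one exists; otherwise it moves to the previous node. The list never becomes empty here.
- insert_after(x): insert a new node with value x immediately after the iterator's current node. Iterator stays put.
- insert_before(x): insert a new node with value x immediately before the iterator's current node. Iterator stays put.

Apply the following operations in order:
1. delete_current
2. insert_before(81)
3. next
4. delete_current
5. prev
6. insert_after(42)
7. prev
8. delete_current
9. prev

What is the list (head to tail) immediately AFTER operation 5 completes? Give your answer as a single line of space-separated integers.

Answer: 81 7 1 3 9 4

Derivation:
After 1 (delete_current): list=[7, 5, 1, 3, 9, 4] cursor@7
After 2 (insert_before(81)): list=[81, 7, 5, 1, 3, 9, 4] cursor@7
After 3 (next): list=[81, 7, 5, 1, 3, 9, 4] cursor@5
After 4 (delete_current): list=[81, 7, 1, 3, 9, 4] cursor@1
After 5 (prev): list=[81, 7, 1, 3, 9, 4] cursor@7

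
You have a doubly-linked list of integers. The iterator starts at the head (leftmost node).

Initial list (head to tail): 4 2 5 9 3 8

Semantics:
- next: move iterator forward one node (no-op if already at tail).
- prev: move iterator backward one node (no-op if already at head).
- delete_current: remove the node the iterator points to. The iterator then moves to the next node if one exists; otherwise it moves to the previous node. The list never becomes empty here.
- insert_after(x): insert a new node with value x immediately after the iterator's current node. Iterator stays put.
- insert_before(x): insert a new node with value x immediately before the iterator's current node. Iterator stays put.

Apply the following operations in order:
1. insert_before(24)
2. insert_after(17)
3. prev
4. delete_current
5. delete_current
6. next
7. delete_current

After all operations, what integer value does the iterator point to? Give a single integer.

Answer: 5

Derivation:
After 1 (insert_before(24)): list=[24, 4, 2, 5, 9, 3, 8] cursor@4
After 2 (insert_after(17)): list=[24, 4, 17, 2, 5, 9, 3, 8] cursor@4
After 3 (prev): list=[24, 4, 17, 2, 5, 9, 3, 8] cursor@24
After 4 (delete_current): list=[4, 17, 2, 5, 9, 3, 8] cursor@4
After 5 (delete_current): list=[17, 2, 5, 9, 3, 8] cursor@17
After 6 (next): list=[17, 2, 5, 9, 3, 8] cursor@2
After 7 (delete_current): list=[17, 5, 9, 3, 8] cursor@5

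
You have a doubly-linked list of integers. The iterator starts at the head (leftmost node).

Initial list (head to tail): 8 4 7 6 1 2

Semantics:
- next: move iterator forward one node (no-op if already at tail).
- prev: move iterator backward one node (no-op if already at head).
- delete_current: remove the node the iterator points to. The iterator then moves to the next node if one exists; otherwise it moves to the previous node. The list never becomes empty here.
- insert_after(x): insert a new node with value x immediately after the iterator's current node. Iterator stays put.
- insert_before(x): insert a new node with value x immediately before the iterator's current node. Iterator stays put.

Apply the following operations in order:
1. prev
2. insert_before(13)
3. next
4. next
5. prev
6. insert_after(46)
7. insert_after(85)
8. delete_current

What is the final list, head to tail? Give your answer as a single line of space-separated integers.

Answer: 13 8 85 46 7 6 1 2

Derivation:
After 1 (prev): list=[8, 4, 7, 6, 1, 2] cursor@8
After 2 (insert_before(13)): list=[13, 8, 4, 7, 6, 1, 2] cursor@8
After 3 (next): list=[13, 8, 4, 7, 6, 1, 2] cursor@4
After 4 (next): list=[13, 8, 4, 7, 6, 1, 2] cursor@7
After 5 (prev): list=[13, 8, 4, 7, 6, 1, 2] cursor@4
After 6 (insert_after(46)): list=[13, 8, 4, 46, 7, 6, 1, 2] cursor@4
After 7 (insert_after(85)): list=[13, 8, 4, 85, 46, 7, 6, 1, 2] cursor@4
After 8 (delete_current): list=[13, 8, 85, 46, 7, 6, 1, 2] cursor@85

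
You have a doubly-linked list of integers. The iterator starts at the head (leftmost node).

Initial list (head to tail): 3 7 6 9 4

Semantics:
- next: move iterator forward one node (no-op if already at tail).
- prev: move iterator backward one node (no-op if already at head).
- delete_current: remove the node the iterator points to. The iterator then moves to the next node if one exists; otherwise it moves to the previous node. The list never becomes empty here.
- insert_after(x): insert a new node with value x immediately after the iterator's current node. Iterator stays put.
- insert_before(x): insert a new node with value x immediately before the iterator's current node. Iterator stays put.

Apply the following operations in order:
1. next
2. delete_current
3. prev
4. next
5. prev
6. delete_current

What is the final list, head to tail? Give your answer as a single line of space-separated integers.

After 1 (next): list=[3, 7, 6, 9, 4] cursor@7
After 2 (delete_current): list=[3, 6, 9, 4] cursor@6
After 3 (prev): list=[3, 6, 9, 4] cursor@3
After 4 (next): list=[3, 6, 9, 4] cursor@6
After 5 (prev): list=[3, 6, 9, 4] cursor@3
After 6 (delete_current): list=[6, 9, 4] cursor@6

Answer: 6 9 4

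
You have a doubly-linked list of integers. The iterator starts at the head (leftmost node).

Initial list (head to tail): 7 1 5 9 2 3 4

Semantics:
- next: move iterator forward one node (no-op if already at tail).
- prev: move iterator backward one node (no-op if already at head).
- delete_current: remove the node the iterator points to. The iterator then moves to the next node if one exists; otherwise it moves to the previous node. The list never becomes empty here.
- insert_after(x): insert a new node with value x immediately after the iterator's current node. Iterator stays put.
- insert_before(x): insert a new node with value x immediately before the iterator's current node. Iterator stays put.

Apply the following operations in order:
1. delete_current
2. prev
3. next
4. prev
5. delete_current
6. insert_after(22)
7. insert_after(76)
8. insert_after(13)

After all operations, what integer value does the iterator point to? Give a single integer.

Answer: 5

Derivation:
After 1 (delete_current): list=[1, 5, 9, 2, 3, 4] cursor@1
After 2 (prev): list=[1, 5, 9, 2, 3, 4] cursor@1
After 3 (next): list=[1, 5, 9, 2, 3, 4] cursor@5
After 4 (prev): list=[1, 5, 9, 2, 3, 4] cursor@1
After 5 (delete_current): list=[5, 9, 2, 3, 4] cursor@5
After 6 (insert_after(22)): list=[5, 22, 9, 2, 3, 4] cursor@5
After 7 (insert_after(76)): list=[5, 76, 22, 9, 2, 3, 4] cursor@5
After 8 (insert_after(13)): list=[5, 13, 76, 22, 9, 2, 3, 4] cursor@5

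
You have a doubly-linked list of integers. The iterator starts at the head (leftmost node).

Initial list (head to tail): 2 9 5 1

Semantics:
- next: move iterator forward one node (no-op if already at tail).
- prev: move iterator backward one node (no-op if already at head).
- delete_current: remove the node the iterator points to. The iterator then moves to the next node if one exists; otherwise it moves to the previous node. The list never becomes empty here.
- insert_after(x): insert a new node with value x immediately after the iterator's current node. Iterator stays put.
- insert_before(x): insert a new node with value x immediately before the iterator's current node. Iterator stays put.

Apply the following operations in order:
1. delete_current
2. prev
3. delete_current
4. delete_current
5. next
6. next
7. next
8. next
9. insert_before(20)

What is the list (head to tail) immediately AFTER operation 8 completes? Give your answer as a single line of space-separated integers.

Answer: 1

Derivation:
After 1 (delete_current): list=[9, 5, 1] cursor@9
After 2 (prev): list=[9, 5, 1] cursor@9
After 3 (delete_current): list=[5, 1] cursor@5
After 4 (delete_current): list=[1] cursor@1
After 5 (next): list=[1] cursor@1
After 6 (next): list=[1] cursor@1
After 7 (next): list=[1] cursor@1
After 8 (next): list=[1] cursor@1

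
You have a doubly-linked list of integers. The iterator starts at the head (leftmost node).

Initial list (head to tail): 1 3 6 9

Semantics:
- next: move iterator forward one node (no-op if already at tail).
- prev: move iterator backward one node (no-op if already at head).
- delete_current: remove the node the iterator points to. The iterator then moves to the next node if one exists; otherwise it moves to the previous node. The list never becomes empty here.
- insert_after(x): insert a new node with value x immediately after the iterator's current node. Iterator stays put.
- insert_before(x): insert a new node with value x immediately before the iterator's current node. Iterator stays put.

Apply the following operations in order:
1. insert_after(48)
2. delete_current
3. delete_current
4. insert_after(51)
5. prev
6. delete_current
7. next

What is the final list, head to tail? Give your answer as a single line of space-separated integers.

Answer: 51 6 9

Derivation:
After 1 (insert_after(48)): list=[1, 48, 3, 6, 9] cursor@1
After 2 (delete_current): list=[48, 3, 6, 9] cursor@48
After 3 (delete_current): list=[3, 6, 9] cursor@3
After 4 (insert_after(51)): list=[3, 51, 6, 9] cursor@3
After 5 (prev): list=[3, 51, 6, 9] cursor@3
After 6 (delete_current): list=[51, 6, 9] cursor@51
After 7 (next): list=[51, 6, 9] cursor@6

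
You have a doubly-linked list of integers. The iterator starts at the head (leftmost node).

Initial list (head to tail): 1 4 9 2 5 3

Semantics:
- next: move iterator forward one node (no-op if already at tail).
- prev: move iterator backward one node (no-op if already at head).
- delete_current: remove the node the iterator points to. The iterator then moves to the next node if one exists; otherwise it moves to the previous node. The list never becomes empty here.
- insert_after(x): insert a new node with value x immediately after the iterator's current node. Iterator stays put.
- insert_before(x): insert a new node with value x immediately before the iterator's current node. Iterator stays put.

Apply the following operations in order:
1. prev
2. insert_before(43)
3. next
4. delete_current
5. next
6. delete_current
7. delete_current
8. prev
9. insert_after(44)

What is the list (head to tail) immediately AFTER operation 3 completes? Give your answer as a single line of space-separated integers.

After 1 (prev): list=[1, 4, 9, 2, 5, 3] cursor@1
After 2 (insert_before(43)): list=[43, 1, 4, 9, 2, 5, 3] cursor@1
After 3 (next): list=[43, 1, 4, 9, 2, 5, 3] cursor@4

Answer: 43 1 4 9 2 5 3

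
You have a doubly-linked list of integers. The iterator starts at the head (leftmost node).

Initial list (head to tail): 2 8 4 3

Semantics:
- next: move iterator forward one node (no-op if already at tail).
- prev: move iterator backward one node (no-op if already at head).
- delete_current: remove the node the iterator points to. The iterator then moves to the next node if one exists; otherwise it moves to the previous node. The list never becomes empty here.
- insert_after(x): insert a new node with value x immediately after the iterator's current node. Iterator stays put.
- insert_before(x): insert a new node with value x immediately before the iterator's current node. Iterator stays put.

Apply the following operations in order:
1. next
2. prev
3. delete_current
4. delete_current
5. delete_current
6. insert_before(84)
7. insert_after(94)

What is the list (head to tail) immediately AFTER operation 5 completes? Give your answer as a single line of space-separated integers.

After 1 (next): list=[2, 8, 4, 3] cursor@8
After 2 (prev): list=[2, 8, 4, 3] cursor@2
After 3 (delete_current): list=[8, 4, 3] cursor@8
After 4 (delete_current): list=[4, 3] cursor@4
After 5 (delete_current): list=[3] cursor@3

Answer: 3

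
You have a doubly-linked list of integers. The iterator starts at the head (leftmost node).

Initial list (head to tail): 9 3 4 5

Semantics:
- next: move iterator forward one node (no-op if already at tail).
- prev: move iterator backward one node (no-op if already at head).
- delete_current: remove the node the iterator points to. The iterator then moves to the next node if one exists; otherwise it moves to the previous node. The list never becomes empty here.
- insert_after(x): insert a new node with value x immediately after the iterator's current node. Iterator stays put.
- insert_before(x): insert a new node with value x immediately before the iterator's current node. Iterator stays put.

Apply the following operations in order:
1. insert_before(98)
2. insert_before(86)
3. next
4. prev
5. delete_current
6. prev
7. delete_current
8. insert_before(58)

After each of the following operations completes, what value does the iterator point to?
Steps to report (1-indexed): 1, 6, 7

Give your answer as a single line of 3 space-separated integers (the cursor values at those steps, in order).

After 1 (insert_before(98)): list=[98, 9, 3, 4, 5] cursor@9
After 2 (insert_before(86)): list=[98, 86, 9, 3, 4, 5] cursor@9
After 3 (next): list=[98, 86, 9, 3, 4, 5] cursor@3
After 4 (prev): list=[98, 86, 9, 3, 4, 5] cursor@9
After 5 (delete_current): list=[98, 86, 3, 4, 5] cursor@3
After 6 (prev): list=[98, 86, 3, 4, 5] cursor@86
After 7 (delete_current): list=[98, 3, 4, 5] cursor@3
After 8 (insert_before(58)): list=[98, 58, 3, 4, 5] cursor@3

Answer: 9 86 3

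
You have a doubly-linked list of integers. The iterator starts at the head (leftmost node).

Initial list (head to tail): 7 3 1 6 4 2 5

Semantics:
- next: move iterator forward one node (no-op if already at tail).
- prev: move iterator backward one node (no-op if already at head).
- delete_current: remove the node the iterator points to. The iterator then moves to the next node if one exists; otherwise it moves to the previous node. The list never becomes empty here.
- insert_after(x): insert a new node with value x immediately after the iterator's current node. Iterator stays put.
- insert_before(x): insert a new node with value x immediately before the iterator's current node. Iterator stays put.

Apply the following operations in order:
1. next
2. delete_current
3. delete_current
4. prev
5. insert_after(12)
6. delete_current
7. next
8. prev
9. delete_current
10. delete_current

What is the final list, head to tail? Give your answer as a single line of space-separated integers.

After 1 (next): list=[7, 3, 1, 6, 4, 2, 5] cursor@3
After 2 (delete_current): list=[7, 1, 6, 4, 2, 5] cursor@1
After 3 (delete_current): list=[7, 6, 4, 2, 5] cursor@6
After 4 (prev): list=[7, 6, 4, 2, 5] cursor@7
After 5 (insert_after(12)): list=[7, 12, 6, 4, 2, 5] cursor@7
After 6 (delete_current): list=[12, 6, 4, 2, 5] cursor@12
After 7 (next): list=[12, 6, 4, 2, 5] cursor@6
After 8 (prev): list=[12, 6, 4, 2, 5] cursor@12
After 9 (delete_current): list=[6, 4, 2, 5] cursor@6
After 10 (delete_current): list=[4, 2, 5] cursor@4

Answer: 4 2 5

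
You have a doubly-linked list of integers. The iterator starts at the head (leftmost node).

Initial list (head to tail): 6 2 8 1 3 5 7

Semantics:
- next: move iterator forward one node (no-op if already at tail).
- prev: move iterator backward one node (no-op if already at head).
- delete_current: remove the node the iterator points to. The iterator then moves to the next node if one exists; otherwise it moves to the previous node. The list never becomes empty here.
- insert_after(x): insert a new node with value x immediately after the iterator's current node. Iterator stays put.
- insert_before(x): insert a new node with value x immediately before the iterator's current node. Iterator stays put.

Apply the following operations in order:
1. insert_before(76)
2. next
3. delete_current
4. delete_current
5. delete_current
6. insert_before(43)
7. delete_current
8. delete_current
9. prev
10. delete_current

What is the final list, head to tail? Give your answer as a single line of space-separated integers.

After 1 (insert_before(76)): list=[76, 6, 2, 8, 1, 3, 5, 7] cursor@6
After 2 (next): list=[76, 6, 2, 8, 1, 3, 5, 7] cursor@2
After 3 (delete_current): list=[76, 6, 8, 1, 3, 5, 7] cursor@8
After 4 (delete_current): list=[76, 6, 1, 3, 5, 7] cursor@1
After 5 (delete_current): list=[76, 6, 3, 5, 7] cursor@3
After 6 (insert_before(43)): list=[76, 6, 43, 3, 5, 7] cursor@3
After 7 (delete_current): list=[76, 6, 43, 5, 7] cursor@5
After 8 (delete_current): list=[76, 6, 43, 7] cursor@7
After 9 (prev): list=[76, 6, 43, 7] cursor@43
After 10 (delete_current): list=[76, 6, 7] cursor@7

Answer: 76 6 7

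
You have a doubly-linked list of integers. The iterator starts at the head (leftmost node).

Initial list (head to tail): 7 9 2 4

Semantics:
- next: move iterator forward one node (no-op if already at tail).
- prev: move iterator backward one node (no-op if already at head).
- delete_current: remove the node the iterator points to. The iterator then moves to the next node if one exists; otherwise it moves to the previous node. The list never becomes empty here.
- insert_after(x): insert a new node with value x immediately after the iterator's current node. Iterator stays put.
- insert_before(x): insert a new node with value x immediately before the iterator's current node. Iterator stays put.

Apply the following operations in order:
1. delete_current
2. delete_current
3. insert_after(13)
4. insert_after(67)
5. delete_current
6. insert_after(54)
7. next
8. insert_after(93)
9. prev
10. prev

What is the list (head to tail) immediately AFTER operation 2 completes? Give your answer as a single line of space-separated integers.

Answer: 2 4

Derivation:
After 1 (delete_current): list=[9, 2, 4] cursor@9
After 2 (delete_current): list=[2, 4] cursor@2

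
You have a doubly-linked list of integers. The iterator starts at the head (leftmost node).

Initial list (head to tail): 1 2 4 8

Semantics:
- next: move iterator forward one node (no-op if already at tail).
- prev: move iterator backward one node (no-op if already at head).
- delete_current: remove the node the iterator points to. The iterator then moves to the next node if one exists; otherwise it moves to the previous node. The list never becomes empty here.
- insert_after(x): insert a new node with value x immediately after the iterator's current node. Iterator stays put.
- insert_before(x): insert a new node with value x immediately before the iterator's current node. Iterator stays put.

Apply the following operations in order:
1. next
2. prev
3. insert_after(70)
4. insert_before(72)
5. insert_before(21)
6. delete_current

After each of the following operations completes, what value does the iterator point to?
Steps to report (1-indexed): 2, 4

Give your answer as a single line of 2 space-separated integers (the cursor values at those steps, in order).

Answer: 1 1

Derivation:
After 1 (next): list=[1, 2, 4, 8] cursor@2
After 2 (prev): list=[1, 2, 4, 8] cursor@1
After 3 (insert_after(70)): list=[1, 70, 2, 4, 8] cursor@1
After 4 (insert_before(72)): list=[72, 1, 70, 2, 4, 8] cursor@1
After 5 (insert_before(21)): list=[72, 21, 1, 70, 2, 4, 8] cursor@1
After 6 (delete_current): list=[72, 21, 70, 2, 4, 8] cursor@70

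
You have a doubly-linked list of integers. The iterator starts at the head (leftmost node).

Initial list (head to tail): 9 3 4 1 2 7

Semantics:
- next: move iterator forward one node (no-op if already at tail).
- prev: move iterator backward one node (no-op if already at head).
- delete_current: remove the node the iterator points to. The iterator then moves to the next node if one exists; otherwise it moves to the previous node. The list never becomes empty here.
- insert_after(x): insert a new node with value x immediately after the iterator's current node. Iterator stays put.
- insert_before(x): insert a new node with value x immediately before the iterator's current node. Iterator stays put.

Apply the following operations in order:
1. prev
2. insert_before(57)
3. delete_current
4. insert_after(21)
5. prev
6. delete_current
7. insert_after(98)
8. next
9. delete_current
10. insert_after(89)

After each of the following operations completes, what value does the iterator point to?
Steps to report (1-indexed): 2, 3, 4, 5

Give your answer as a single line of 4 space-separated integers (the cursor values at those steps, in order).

Answer: 9 3 3 57

Derivation:
After 1 (prev): list=[9, 3, 4, 1, 2, 7] cursor@9
After 2 (insert_before(57)): list=[57, 9, 3, 4, 1, 2, 7] cursor@9
After 3 (delete_current): list=[57, 3, 4, 1, 2, 7] cursor@3
After 4 (insert_after(21)): list=[57, 3, 21, 4, 1, 2, 7] cursor@3
After 5 (prev): list=[57, 3, 21, 4, 1, 2, 7] cursor@57
After 6 (delete_current): list=[3, 21, 4, 1, 2, 7] cursor@3
After 7 (insert_after(98)): list=[3, 98, 21, 4, 1, 2, 7] cursor@3
After 8 (next): list=[3, 98, 21, 4, 1, 2, 7] cursor@98
After 9 (delete_current): list=[3, 21, 4, 1, 2, 7] cursor@21
After 10 (insert_after(89)): list=[3, 21, 89, 4, 1, 2, 7] cursor@21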